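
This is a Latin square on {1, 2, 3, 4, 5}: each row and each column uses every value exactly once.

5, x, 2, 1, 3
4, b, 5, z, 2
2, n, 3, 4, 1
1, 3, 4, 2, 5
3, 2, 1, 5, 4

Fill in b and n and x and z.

At (row 1, col 2): row 1 already has {1, 2, 3, 5}, so the value is 4.
For row 2, column 4: column 4 already has {1, 2, 4, 5}; that leaves 3.
At (row 2, col 2): row 2 already has {2, 3, 4, 5}, so the value is 1.
For row 3, column 2: row 3 already has {1, 2, 3, 4}; that leaves 5.

b = 1, n = 5, x = 4, z = 3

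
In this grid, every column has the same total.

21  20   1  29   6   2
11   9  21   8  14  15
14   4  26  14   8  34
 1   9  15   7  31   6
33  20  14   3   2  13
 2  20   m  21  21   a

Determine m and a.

Column 2 sums to 82 and so does column 4; that's the common total.
In column 3 the known cells total 77, leaving 82 − 77 = 5.
In column 6 the known cells total 70, leaving 82 − 70 = 12.

m = 5, a = 12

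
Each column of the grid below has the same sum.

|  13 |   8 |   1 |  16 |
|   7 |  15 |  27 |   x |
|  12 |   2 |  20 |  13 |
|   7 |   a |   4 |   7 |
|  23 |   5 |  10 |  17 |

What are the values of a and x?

a = 32, x = 9

Column 1 sums to 62 and so does column 3; that's the common total.
In column 2 the known cells total 30, leaving 62 − 30 = 32.
In column 4 the known cells total 53, leaving 62 − 53 = 9.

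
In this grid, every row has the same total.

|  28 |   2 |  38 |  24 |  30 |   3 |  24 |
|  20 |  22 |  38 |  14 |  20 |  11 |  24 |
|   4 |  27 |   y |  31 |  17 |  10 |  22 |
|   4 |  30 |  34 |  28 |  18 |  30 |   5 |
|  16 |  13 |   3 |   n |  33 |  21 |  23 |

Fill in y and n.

y = 38, n = 40

The complete rows each total 149.
Row 3 is missing 149 − 111 = 38 (since 4 + 27 + 31 + 17 + 10 + 22 = 111).
Row 5 is missing 149 − 109 = 40 (since 16 + 13 + 3 + 33 + 21 + 23 = 109).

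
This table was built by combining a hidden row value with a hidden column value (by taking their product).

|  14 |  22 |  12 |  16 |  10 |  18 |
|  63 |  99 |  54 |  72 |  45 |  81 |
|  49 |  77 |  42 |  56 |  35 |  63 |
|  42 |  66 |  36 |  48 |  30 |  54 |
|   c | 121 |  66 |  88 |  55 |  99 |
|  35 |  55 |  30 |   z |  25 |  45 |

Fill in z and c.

Each row is a constant multiple of every other row — this is a multiplication table with the headers hidden.
Row 6 is 55/22 = 5/2 times row 1, so its entry in column 4 is 16 × 5/2 = 40.
Row 5 is 121/22 = 11/2 times row 1, so its entry in column 1 is 14 × 11/2 = 77.

z = 40, c = 77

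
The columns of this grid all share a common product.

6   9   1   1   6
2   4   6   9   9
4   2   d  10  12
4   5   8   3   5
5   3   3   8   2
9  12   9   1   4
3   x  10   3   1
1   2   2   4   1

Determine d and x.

d = 1, x = 1

Columns 1 and 4 each multiply to 25920, so every column has product 25920.
Column 3: 1×6×8×3×9×10×2 = 25920, so the missing entry is 25920 ÷ 25920 = 1.
Column 2: 9×4×2×5×3×12×2 = 25920, so the missing entry is 25920 ÷ 25920 = 1.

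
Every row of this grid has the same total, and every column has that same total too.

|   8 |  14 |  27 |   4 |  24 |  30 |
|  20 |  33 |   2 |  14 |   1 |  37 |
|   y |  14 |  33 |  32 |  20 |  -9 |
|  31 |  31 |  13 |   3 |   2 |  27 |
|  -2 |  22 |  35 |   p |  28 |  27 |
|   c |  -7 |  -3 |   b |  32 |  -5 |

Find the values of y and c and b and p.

Rows 1 and 2 both sum to 107, so that's the common total.
The known cells in row 3 total 90, leaving 107 − 90 = 17 for the blank.
The known cells in column 1 total 74, leaving 107 − 74 = 33 for the blank.
The known cells in row 6 total 50, leaving 107 − 50 = 57 for the blank.
The known cells in row 5 total 110, leaving 107 − 110 = -3 for the blank.

y = 17, c = 33, b = 57, p = -3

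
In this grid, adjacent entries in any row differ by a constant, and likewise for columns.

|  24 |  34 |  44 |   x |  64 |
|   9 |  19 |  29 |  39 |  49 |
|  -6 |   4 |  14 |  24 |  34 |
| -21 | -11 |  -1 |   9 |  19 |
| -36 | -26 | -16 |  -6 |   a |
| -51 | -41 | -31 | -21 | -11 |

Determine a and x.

a = 4, x = 54

Along each row the entries change by 10 per step; down each column they change by -15.
Row 5: from -36 at column 1, stepping by 10 to column 5 gives 4.
Row 1: from 24 at column 1, stepping by 10 to column 4 gives 54.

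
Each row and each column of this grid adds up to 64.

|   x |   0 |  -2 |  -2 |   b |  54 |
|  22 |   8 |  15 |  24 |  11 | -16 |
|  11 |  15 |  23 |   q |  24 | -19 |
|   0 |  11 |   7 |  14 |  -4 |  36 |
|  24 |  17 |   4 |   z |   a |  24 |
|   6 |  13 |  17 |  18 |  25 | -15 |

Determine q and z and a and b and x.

q = 10, z = 0, a = -5, b = 13, x = 1

Column 1 has 22 + 11 + 0 + 24 + 6 = 63; the blank must be 64 − 63 = 1.
Row 1 has 1 + 0 − 2 − 2 + 54 = 51; the blank must be 64 − 51 = 13.
Column 5 has 13 + 11 + 24 − 4 + 25 = 69; the blank must be 64 − 69 = -5.
Row 5 has 24 + 17 + 4 − 5 + 24 = 64; the blank must be 64 − 64 = 0.
Row 3 has 11 + 15 + 23 + 24 − 19 = 54; the blank must be 64 − 54 = 10.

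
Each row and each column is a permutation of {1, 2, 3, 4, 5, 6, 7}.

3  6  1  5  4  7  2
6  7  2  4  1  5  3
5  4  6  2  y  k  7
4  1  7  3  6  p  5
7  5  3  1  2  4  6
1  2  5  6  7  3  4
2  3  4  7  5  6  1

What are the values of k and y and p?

At (row 3, col 5): column 5 already has {1, 2, 4, 5, 6, 7}, so the value is 3.
Cell (3,6): row 3 already has {2, 3, 4, 5, 6, 7} → 1.
At (row 4, col 6): row 4 already has {1, 3, 4, 5, 6, 7}, so the value is 2.

k = 1, y = 3, p = 2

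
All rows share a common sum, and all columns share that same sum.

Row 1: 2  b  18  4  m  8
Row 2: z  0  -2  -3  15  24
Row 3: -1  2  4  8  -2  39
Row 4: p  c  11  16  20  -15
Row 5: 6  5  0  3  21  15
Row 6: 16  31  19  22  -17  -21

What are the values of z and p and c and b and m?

z = 16, p = 11, c = 7, b = 5, m = 13

Rows 3 and 5 both sum to 50, so that's the common total.
Column 5 has 15 − 2 + 20 + 21 − 17 = 37; the blank must be 50 − 37 = 13.
Row 1 has 2 + 18 + 4 + 13 + 8 = 45; the blank must be 50 − 45 = 5.
Column 2 has 5 + 0 + 2 + 5 + 31 = 43; the blank must be 50 − 43 = 7.
Row 4 has 7 + 11 + 16 + 20 − 15 = 39; the blank must be 50 − 39 = 11.
Row 2 has 0 − 2 − 3 + 15 + 24 = 34; the blank must be 50 − 34 = 16.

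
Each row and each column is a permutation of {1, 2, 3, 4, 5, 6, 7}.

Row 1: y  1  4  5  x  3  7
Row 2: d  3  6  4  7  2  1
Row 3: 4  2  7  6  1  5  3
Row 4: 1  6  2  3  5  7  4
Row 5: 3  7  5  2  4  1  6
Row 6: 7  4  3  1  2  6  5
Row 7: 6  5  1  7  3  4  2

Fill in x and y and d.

For row 2, column 1: row 2 already has {1, 2, 3, 4, 6, 7}; that leaves 5.
For row 1, column 5: column 5 already has {1, 2, 3, 4, 5, 7}; that leaves 6.
For row 1, column 1: row 1 already has {1, 3, 4, 5, 6, 7}; that leaves 2.

x = 6, y = 2, d = 5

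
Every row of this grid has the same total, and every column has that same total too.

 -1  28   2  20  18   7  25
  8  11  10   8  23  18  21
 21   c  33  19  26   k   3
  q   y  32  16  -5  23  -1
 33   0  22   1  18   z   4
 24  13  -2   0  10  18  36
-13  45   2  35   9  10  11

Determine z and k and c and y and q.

z = 21, k = 2, c = -5, y = 7, q = 27

Rows 1 and 2 both sum to 99, so that's the common total.
The known cells in column 1 total 72, leaving 99 − 72 = 27 for the blank.
The known cells in row 4 total 92, leaving 99 − 92 = 7 for the blank.
The known cells in column 2 total 104, leaving 99 − 104 = -5 for the blank.
The known cells in row 5 total 78, leaving 99 − 78 = 21 for the blank.
The known cells in row 3 total 97, leaving 99 − 97 = 2 for the blank.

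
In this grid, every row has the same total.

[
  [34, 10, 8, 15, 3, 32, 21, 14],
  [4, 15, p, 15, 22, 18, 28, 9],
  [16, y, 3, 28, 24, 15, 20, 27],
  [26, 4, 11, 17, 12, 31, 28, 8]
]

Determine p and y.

p = 26, y = 4

Rows 1 and 4 both add up to 137, so every row sums to 137.
Row 2: 4 + 15 + 15 + 22 + 18 + 28 + 9 = 111, so the missing entry is 137 − 111 = 26.
Row 3: 16 + 3 + 28 + 24 + 15 + 20 + 27 = 133, so the missing entry is 137 − 133 = 4.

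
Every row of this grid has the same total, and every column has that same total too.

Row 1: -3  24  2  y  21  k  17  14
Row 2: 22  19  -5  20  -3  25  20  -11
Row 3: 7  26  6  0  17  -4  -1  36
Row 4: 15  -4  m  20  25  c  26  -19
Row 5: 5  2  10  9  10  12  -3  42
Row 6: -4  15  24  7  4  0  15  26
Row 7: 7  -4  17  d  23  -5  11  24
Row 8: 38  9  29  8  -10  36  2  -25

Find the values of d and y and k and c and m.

Rows 2 and 3 both sum to 87, so that's the common total.
Column 3: 2 − 5 + 6 + 10 + 24 + 17 + 29 = 83, so its missing entry is 87 − 83 = 4.
Row 7: 7 − 4 + 17 + 23 − 5 + 11 + 24 = 73, so its missing entry is 87 − 73 = 14.
Column 4: 20 + 0 + 20 + 9 + 7 + 14 + 8 = 78, so its missing entry is 87 − 78 = 9.
Row 1: -3 + 24 + 2 + 9 + 21 + 17 + 14 = 84, so its missing entry is 87 − 84 = 3.
Row 4: 15 − 4 + 4 + 20 + 25 + 26 − 19 = 67, so its missing entry is 87 − 67 = 20.

d = 14, y = 9, k = 3, c = 20, m = 4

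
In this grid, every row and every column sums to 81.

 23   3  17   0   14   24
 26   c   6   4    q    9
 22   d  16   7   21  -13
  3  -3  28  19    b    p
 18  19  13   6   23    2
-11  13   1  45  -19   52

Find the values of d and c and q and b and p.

Row 3 has 22 + 16 + 7 + 21 − 13 = 53; the blank must be 81 − 53 = 28.
Column 2 has 3 + 28 − 3 + 19 + 13 = 60; the blank must be 81 − 60 = 21.
Row 2 has 26 + 21 + 6 + 4 + 9 = 66; the blank must be 81 − 66 = 15.
Column 5 has 14 + 15 + 21 + 23 − 19 = 54; the blank must be 81 − 54 = 27.
Row 4 has 3 − 3 + 28 + 19 + 27 = 74; the blank must be 81 − 74 = 7.

d = 28, c = 21, q = 15, b = 27, p = 7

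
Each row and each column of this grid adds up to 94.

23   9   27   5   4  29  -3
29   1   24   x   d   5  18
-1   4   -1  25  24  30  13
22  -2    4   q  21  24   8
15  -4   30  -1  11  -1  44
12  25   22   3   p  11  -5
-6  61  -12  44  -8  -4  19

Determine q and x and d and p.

Row 6: 12 + 25 + 22 + 3 + 11 − 5 = 68, so its missing entry is 94 − 68 = 26.
Row 4: 22 − 2 + 4 + 21 + 24 + 8 = 77, so its missing entry is 94 − 77 = 17.
Column 4: 5 + 25 + 17 − 1 + 3 + 44 = 93, so its missing entry is 94 − 93 = 1.
Row 2: 29 + 1 + 24 + 1 + 5 + 18 = 78, so its missing entry is 94 − 78 = 16.

q = 17, x = 1, d = 16, p = 26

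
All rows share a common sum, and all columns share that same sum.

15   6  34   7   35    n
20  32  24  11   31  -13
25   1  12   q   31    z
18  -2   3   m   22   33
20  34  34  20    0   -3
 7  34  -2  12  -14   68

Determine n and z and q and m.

Rows 2 and 5 both sum to 105, so that's the common total.
The known cells in row 4 total 74, leaving 105 − 74 = 31 for the blank.
The known cells in column 4 total 81, leaving 105 − 81 = 24 for the blank.
The known cells in row 3 total 93, leaving 105 − 93 = 12 for the blank.
The known cells in row 1 total 97, leaving 105 − 97 = 8 for the blank.

n = 8, z = 12, q = 24, m = 31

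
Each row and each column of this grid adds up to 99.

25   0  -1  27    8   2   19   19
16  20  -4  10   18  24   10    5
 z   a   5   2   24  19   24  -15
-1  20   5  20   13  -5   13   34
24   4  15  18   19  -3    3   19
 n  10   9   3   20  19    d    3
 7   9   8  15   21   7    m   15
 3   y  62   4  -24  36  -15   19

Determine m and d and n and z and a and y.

Row 8: 3 + 62 + 4 − 24 + 36 − 15 + 19 = 85, so its missing entry is 99 − 85 = 14.
Column 2: 0 + 20 + 20 + 4 + 10 + 9 + 14 = 77, so its missing entry is 99 − 77 = 22.
Row 3: 22 + 5 + 2 + 24 + 19 + 24 − 15 = 81, so its missing entry is 99 − 81 = 18.
Column 1: 25 + 16 + 18 − 1 + 24 + 7 + 3 = 92, so its missing entry is 99 − 92 = 7.
Row 6: 7 + 10 + 9 + 3 + 20 + 19 + 3 = 71, so its missing entry is 99 − 71 = 28.
Row 7: 7 + 9 + 8 + 15 + 21 + 7 + 15 = 82, so its missing entry is 99 − 82 = 17.

m = 17, d = 28, n = 7, z = 18, a = 22, y = 14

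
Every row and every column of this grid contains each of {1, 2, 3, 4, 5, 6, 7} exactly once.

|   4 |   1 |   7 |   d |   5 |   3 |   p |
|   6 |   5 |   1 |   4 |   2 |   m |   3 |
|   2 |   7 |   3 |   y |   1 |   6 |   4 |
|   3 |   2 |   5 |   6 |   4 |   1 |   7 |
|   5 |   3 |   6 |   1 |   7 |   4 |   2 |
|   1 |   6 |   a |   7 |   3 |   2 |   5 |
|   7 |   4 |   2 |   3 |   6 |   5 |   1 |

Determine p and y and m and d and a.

p = 6, y = 5, m = 7, d = 2, a = 4

For row 2, column 6: row 2 already has {1, 2, 3, 4, 5, 6}; that leaves 7.
For row 1, column 7: column 7 already has {1, 2, 3, 4, 5, 7}; that leaves 6.
At (row 1, col 4): row 1 already has {1, 3, 4, 5, 6, 7}, so the value is 2.
Cell (3,4): row 3 already has {1, 2, 3, 4, 6, 7} → 5.
At (row 6, col 3): row 6 already has {1, 2, 3, 5, 6, 7}, so the value is 4.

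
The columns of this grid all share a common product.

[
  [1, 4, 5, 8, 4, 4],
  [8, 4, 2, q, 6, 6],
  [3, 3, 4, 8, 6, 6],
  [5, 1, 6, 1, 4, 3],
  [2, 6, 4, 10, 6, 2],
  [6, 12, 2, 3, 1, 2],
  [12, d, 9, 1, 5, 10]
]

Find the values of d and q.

d = 5, q = 9

Columns 1 and 5 each multiply to 17280, so every column has product 17280.
Column 2: 4×4×3×1×6×12 = 3456, so the missing entry is 17280 ÷ 3456 = 5.
Column 4: 8×8×1×10×3×1 = 1920, so the missing entry is 17280 ÷ 1920 = 9.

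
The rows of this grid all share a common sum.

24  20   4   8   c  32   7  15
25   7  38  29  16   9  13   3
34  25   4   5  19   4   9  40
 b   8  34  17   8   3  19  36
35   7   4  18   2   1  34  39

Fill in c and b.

c = 30, b = 15

Rows 3 and 5 both add up to 140, so every row sums to 140.
Row 1: 24 + 20 + 4 + 8 + 32 + 7 + 15 = 110, so the missing entry is 140 − 110 = 30.
Row 4: 8 + 34 + 17 + 8 + 3 + 19 + 36 = 125, so the missing entry is 140 − 125 = 15.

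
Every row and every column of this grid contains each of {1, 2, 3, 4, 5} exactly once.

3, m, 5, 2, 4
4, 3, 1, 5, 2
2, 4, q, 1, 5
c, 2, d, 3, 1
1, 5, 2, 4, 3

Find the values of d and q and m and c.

At (row 1, col 2): row 1 already has {2, 3, 4, 5}, so the value is 1.
At (row 3, col 3): row 3 already has {1, 2, 4, 5}, so the value is 3.
For row 4, column 3: column 3 already has {1, 2, 3, 5}; that leaves 4.
For row 4, column 1: row 4 already has {1, 2, 3, 4}; that leaves 5.

d = 4, q = 3, m = 1, c = 5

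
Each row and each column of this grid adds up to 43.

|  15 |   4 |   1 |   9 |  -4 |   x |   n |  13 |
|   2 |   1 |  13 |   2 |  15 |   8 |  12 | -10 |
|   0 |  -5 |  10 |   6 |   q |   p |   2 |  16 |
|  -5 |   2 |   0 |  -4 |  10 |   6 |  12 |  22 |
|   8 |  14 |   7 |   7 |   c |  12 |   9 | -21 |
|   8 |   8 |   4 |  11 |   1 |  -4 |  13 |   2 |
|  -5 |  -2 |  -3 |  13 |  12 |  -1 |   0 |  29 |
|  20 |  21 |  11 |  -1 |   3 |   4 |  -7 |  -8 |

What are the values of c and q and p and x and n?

c = 7, q = -1, p = 15, x = 3, n = 2

Row 5: 8 + 14 + 7 + 7 + 12 + 9 − 21 = 36, so its missing entry is 43 − 36 = 7.
Column 5: -4 + 15 + 10 + 7 + 1 + 12 + 3 = 44, so its missing entry is 43 − 44 = -1.
Column 7: 12 + 2 + 12 + 9 + 13 + 0 − 7 = 41, so its missing entry is 43 − 41 = 2.
Row 1: 15 + 4 + 1 + 9 − 4 + 2 + 13 = 40, so its missing entry is 43 − 40 = 3.
Row 3: 0 − 5 + 10 + 6 − 1 + 2 + 16 = 28, so its missing entry is 43 − 28 = 15.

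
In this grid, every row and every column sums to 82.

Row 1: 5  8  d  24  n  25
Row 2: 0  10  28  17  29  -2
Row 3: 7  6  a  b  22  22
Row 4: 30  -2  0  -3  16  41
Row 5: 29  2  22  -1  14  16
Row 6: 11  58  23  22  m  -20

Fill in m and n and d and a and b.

m = -12, n = 13, d = 7, a = 2, b = 23

The known cells in row 6 total 94, leaving 82 − 94 = -12 for the blank.
The known cells in column 5 total 69, leaving 82 − 69 = 13 for the blank.
The known cells in column 4 total 59, leaving 82 − 59 = 23 for the blank.
The known cells in row 1 total 75, leaving 82 − 75 = 7 for the blank.
The known cells in row 3 total 80, leaving 82 − 80 = 2 for the blank.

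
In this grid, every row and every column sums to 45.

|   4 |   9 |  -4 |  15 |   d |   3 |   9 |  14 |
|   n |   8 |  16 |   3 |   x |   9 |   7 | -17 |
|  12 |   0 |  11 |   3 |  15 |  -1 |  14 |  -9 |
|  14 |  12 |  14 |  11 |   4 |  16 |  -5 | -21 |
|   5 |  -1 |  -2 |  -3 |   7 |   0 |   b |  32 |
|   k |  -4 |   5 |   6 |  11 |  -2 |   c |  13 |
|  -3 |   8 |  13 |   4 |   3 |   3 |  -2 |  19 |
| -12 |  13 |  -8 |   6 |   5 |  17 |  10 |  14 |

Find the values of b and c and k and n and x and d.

The known cells in row 1 total 50, leaving 45 − 50 = -5 for the blank.
The known cells in row 5 total 38, leaving 45 − 38 = 7 for the blank.
The known cells in column 5 total 40, leaving 45 − 40 = 5 for the blank.
The known cells in column 7 total 40, leaving 45 − 40 = 5 for the blank.
The known cells in row 6 total 34, leaving 45 − 34 = 11 for the blank.
The known cells in row 2 total 31, leaving 45 − 31 = 14 for the blank.

b = 7, c = 5, k = 11, n = 14, x = 5, d = -5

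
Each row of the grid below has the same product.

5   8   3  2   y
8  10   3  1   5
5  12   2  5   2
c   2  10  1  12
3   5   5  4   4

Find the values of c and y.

Rows 2 and 5 each multiply to 1200, so every row has product 1200.
Row 4: 2×10×1×12 = 240, so the missing entry is 1200 ÷ 240 = 5.
Row 1: 5×8×3×2 = 240, so the missing entry is 1200 ÷ 240 = 5.

c = 5, y = 5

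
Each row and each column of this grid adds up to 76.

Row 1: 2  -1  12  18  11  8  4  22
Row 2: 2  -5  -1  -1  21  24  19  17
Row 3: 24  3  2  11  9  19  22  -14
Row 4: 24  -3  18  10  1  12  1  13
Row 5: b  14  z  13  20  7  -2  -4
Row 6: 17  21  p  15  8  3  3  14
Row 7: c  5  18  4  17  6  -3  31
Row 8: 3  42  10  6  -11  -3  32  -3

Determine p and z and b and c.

The known cells in row 7 total 78, leaving 76 − 78 = -2 for the blank.
The known cells in column 1 total 70, leaving 76 − 70 = 6 for the blank.
The known cells in row 5 total 54, leaving 76 − 54 = 22 for the blank.
The known cells in row 6 total 81, leaving 76 − 81 = -5 for the blank.

p = -5, z = 22, b = 6, c = -2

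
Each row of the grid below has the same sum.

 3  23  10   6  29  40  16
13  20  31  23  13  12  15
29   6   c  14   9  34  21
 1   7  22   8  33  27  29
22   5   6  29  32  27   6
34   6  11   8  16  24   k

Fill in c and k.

c = 14, k = 28

Row 4 sums to 127 and so does row 5; that's the common total.
In row 3 the known cells total 113, leaving 127 − 113 = 14.
In row 6 the known cells total 99, leaving 127 − 99 = 28.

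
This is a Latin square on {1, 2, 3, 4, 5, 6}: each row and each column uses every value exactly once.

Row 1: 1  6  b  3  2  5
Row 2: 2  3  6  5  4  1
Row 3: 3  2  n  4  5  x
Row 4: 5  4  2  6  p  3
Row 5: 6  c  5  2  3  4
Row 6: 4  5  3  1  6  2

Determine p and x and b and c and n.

p = 1, x = 6, b = 4, c = 1, n = 1

At (row 4, col 5): row 4 already has {2, 3, 4, 5, 6}, so the value is 1.
Cell (1,3): row 1 already has {1, 2, 3, 5, 6} → 4.
Cell (3,3): column 3 already has {2, 3, 4, 5, 6} → 1.
For row 3, column 6: row 3 already has {1, 2, 3, 4, 5}; that leaves 6.
For row 5, column 2: row 5 already has {2, 3, 4, 5, 6}; that leaves 1.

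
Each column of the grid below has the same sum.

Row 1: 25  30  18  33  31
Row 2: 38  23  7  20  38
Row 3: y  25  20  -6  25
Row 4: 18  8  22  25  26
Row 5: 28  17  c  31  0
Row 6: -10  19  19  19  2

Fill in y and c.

y = 23, c = 36

The complete columns each total 122.
Column 1 is missing 122 − 99 = 23 (since 25 + 38 + 18 + 28 − 10 = 99).
Column 3 is missing 122 − 86 = 36 (since 18 + 7 + 20 + 22 + 19 = 86).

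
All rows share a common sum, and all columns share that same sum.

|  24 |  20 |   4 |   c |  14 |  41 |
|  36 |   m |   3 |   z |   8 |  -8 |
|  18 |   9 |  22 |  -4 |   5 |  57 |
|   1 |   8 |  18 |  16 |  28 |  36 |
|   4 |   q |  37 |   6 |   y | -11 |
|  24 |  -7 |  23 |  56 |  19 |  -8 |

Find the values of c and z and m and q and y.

c = 4, z = 29, m = 39, q = 38, y = 33

Rows 3 and 4 both sum to 107, so that's the common total.
Column 5: 14 + 8 + 5 + 28 + 19 = 74, so its missing entry is 107 − 74 = 33.
Row 5: 4 + 37 + 6 + 33 − 11 = 69, so its missing entry is 107 − 69 = 38.
Column 2: 20 + 9 + 8 + 38 − 7 = 68, so its missing entry is 107 − 68 = 39.
Row 1: 24 + 20 + 4 + 14 + 41 = 103, so its missing entry is 107 − 103 = 4.
Row 2: 36 + 39 + 3 + 8 − 8 = 78, so its missing entry is 107 − 78 = 29.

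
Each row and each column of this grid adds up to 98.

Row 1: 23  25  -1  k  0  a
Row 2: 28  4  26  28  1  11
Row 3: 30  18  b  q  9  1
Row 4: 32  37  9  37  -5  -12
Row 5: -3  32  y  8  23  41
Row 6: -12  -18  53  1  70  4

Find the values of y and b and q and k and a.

y = -3, b = 14, q = 26, k = -2, a = 53

Row 5: -3 + 32 + 8 + 23 + 41 = 101, so its missing entry is 98 − 101 = -3.
Column 6: 11 + 1 − 12 + 41 + 4 = 45, so its missing entry is 98 − 45 = 53.
Row 1: 23 + 25 − 1 + 0 + 53 = 100, so its missing entry is 98 − 100 = -2.
Column 4: -2 + 28 + 37 + 8 + 1 = 72, so its missing entry is 98 − 72 = 26.
Row 3: 30 + 18 + 26 + 9 + 1 = 84, so its missing entry is 98 − 84 = 14.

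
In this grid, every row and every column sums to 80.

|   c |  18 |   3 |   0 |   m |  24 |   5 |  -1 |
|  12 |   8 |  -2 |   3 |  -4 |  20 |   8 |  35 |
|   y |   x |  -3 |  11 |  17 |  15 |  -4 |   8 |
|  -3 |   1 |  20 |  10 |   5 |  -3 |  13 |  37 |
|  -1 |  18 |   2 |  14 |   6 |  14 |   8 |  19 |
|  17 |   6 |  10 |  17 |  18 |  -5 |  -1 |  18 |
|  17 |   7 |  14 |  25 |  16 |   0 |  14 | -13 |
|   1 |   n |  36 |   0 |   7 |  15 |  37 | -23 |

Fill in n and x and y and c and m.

n = 7, x = 15, y = 21, c = 16, m = 15

Row 8 has 1 + 36 + 0 + 7 + 15 + 37 − 23 = 73; the blank must be 80 − 73 = 7.
Column 2 has 18 + 8 + 1 + 18 + 6 + 7 + 7 = 65; the blank must be 80 − 65 = 15.
Column 5 has -4 + 17 + 5 + 6 + 18 + 16 + 7 = 65; the blank must be 80 − 65 = 15.
Row 1 has 18 + 3 + 0 + 15 + 24 + 5 − 1 = 64; the blank must be 80 − 64 = 16.
Row 3 has 15 − 3 + 11 + 17 + 15 − 4 + 8 = 59; the blank must be 80 − 59 = 21.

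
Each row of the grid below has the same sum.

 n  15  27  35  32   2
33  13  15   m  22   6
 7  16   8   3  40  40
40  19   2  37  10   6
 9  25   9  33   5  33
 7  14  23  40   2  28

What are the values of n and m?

n = 3, m = 25

Row 4 sums to 114 and so does row 5; that's the common total.
In row 1 the known cells total 111, leaving 114 − 111 = 3.
In row 2 the known cells total 89, leaving 114 − 89 = 25.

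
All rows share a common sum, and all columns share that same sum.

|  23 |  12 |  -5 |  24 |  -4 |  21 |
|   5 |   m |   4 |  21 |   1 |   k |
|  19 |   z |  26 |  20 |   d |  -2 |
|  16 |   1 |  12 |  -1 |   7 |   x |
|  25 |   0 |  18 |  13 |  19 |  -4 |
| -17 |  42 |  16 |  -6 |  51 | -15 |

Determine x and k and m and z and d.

Rows 1 and 5 both sum to 71, so that's the common total.
Column 5: -4 + 1 + 7 + 19 + 51 = 74, so its missing entry is 71 − 74 = -3.
Row 3: 19 + 26 + 20 − 3 − 2 = 60, so its missing entry is 71 − 60 = 11.
Column 2: 12 + 11 + 1 + 0 + 42 = 66, so its missing entry is 71 − 66 = 5.
Row 2: 5 + 5 + 4 + 21 + 1 = 36, so its missing entry is 71 − 36 = 35.
Row 4: 16 + 1 + 12 − 1 + 7 = 35, so its missing entry is 71 − 35 = 36.

x = 36, k = 35, m = 5, z = 11, d = -3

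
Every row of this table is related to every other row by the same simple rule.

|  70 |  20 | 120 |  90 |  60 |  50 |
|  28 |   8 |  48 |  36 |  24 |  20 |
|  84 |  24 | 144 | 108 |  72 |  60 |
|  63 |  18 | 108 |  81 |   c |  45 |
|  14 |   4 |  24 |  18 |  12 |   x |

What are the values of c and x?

Each row is a constant multiple of every other row — this is a multiplication table with the headers hidden.
Row 4 is 18/20 = 9/10 times row 1, so its entry in column 5 is 60 × 9/10 = 54.
Row 5 is 4/20 = 1/5 times row 1, so its entry in column 6 is 50 × 1/5 = 10.

c = 54, x = 10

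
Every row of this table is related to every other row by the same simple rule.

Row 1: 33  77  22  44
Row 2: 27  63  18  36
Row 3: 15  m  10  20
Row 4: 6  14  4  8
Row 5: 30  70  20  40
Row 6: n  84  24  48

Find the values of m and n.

Each row is a constant multiple of every other row — this is a multiplication table with the headers hidden.
Row 3 is 20/44 = 5/11 times row 1, so its entry in column 2 is 77 × 5/11 = 35.
Row 6 is 48/44 = 12/11 times row 1, so its entry in column 1 is 33 × 12/11 = 36.

m = 35, n = 36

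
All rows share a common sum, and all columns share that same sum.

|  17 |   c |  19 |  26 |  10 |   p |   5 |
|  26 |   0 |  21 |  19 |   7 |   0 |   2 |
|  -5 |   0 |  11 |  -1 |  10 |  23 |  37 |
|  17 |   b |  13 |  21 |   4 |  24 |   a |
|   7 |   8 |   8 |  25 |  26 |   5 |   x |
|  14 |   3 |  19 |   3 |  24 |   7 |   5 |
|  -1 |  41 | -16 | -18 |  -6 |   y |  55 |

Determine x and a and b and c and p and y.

x = -4, a = -25, b = 21, c = 2, p = -4, y = 20

Rows 2 and 3 both sum to 75, so that's the common total.
The known cells in row 7 total 55, leaving 75 − 55 = 20 for the blank.
The known cells in row 5 total 79, leaving 75 − 79 = -4 for the blank.
The known cells in column 6 total 79, leaving 75 − 79 = -4 for the blank.
The known cells in row 1 total 73, leaving 75 − 73 = 2 for the blank.
The known cells in column 2 total 54, leaving 75 − 54 = 21 for the blank.
The known cells in row 4 total 100, leaving 75 − 100 = -25 for the blank.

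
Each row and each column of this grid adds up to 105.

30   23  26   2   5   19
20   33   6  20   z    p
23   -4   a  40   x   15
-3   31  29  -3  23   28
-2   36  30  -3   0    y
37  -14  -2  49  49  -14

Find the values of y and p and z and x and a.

Row 5: -2 + 36 + 30 − 3 + 0 = 61, so its missing entry is 105 − 61 = 44.
Column 6: 19 + 15 + 28 + 44 − 14 = 92, so its missing entry is 105 − 92 = 13.
Row 2: 20 + 33 + 6 + 20 + 13 = 92, so its missing entry is 105 − 92 = 13.
Column 5: 5 + 13 + 23 + 0 + 49 = 90, so its missing entry is 105 − 90 = 15.
Row 3: 23 − 4 + 40 + 15 + 15 = 89, so its missing entry is 105 − 89 = 16.

y = 44, p = 13, z = 13, x = 15, a = 16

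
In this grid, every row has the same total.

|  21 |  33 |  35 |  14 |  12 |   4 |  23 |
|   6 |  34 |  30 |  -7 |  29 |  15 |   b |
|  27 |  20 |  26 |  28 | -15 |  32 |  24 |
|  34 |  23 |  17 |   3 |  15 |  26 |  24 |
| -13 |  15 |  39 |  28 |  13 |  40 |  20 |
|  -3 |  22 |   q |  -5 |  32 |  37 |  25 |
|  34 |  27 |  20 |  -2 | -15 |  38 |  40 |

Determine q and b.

Rows 5 and 7 both add up to 142, so every row sums to 142.
Row 6: -3 + 22 − 5 + 32 + 37 + 25 = 108, so the missing entry is 142 − 108 = 34.
Row 2: 6 + 34 + 30 − 7 + 29 + 15 = 107, so the missing entry is 142 − 107 = 35.

q = 34, b = 35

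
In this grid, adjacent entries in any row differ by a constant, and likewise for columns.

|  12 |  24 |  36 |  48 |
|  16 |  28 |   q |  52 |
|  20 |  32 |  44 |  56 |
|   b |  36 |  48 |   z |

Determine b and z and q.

b = 24, z = 60, q = 40

Along each row the entries change by 12 per step; down each column they change by 4.
Row 4: from 36 at column 2, stepping by 12 to column 1 gives 24.
Row 4: from 36 at column 2, stepping by 12 to column 4 gives 60.
Row 2: from 16 at column 1, stepping by 12 to column 3 gives 40.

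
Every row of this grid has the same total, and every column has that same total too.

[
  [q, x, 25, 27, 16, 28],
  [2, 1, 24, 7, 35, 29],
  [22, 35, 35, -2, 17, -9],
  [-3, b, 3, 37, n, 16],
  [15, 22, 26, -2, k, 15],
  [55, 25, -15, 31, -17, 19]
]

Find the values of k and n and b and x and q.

k = 22, n = 25, b = 20, x = -5, q = 7

Rows 2 and 3 both sum to 98, so that's the common total.
Row 5: 15 + 22 + 26 − 2 + 15 = 76, so its missing entry is 98 − 76 = 22.
Column 5: 16 + 35 + 17 + 22 − 17 = 73, so its missing entry is 98 − 73 = 25.
Column 1: 2 + 22 − 3 + 15 + 55 = 91, so its missing entry is 98 − 91 = 7.
Row 1: 7 + 25 + 27 + 16 + 28 = 103, so its missing entry is 98 − 103 = -5.
Row 4: -3 + 3 + 37 + 25 + 16 = 78, so its missing entry is 98 − 78 = 20.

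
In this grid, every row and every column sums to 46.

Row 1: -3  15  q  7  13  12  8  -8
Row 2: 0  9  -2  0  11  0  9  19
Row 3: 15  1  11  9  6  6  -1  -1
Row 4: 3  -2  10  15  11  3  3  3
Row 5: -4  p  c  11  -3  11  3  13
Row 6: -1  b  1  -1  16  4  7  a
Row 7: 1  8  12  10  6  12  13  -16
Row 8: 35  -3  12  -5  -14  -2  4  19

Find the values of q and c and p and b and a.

Column 8 has -8 + 19 − 1 + 3 + 13 − 16 + 19 = 29; the blank must be 46 − 29 = 17.
Row 6 has -1 + 1 − 1 + 16 + 4 + 7 + 17 = 43; the blank must be 46 − 43 = 3.
Row 1 has -3 + 15 + 7 + 13 + 12 + 8 − 8 = 44; the blank must be 46 − 44 = 2.
Column 3 has 2 − 2 + 11 + 10 + 1 + 12 + 12 = 46; the blank must be 46 − 46 = 0.
Row 5 has -4 + 0 + 11 − 3 + 11 + 3 + 13 = 31; the blank must be 46 − 31 = 15.

q = 2, c = 0, p = 15, b = 3, a = 17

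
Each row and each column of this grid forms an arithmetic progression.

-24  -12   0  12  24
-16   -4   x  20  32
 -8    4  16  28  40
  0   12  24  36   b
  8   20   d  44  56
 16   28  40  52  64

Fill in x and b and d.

x = 8, b = 48, d = 32

Along each row the entries change by 12 per step; down each column they change by 8.
Row 2: from -16 at column 1, stepping by 12 to column 3 gives 8.
Row 4: from 0 at column 1, stepping by 12 to column 5 gives 48.
Row 5: from 8 at column 1, stepping by 12 to column 3 gives 32.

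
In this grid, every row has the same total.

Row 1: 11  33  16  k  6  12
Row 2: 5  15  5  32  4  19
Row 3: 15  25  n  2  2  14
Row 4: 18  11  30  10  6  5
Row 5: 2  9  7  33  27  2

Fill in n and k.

n = 22, k = 2

Row 2 sums to 80 and so does row 5; that's the common total.
In row 3 the known cells total 58, leaving 80 − 58 = 22.
In row 1 the known cells total 78, leaving 80 − 78 = 2.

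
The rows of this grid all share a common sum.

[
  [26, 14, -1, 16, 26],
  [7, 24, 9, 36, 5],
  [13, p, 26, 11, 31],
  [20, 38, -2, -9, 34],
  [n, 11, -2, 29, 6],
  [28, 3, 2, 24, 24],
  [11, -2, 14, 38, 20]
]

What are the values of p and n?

Rows 2 and 7 both add up to 81, so every row sums to 81.
Row 3: 13 + 26 + 11 + 31 = 81, so the missing entry is 81 − 81 = 0.
Row 5: 11 − 2 + 29 + 6 = 44, so the missing entry is 81 − 44 = 37.

p = 0, n = 37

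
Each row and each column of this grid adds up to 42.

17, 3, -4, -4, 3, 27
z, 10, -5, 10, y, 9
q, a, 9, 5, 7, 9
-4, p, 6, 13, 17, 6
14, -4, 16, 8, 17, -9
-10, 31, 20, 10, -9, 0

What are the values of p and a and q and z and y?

Row 4: -4 + 6 + 13 + 17 + 6 = 38, so its missing entry is 42 − 38 = 4.
Column 2: 3 + 10 + 4 − 4 + 31 = 44, so its missing entry is 42 − 44 = -2.
Row 3: -2 + 9 + 5 + 7 + 9 = 28, so its missing entry is 42 − 28 = 14.
Column 5: 3 + 7 + 17 + 17 − 9 = 35, so its missing entry is 42 − 35 = 7.
Row 2: 10 − 5 + 10 + 7 + 9 = 31, so its missing entry is 42 − 31 = 11.

p = 4, a = -2, q = 14, z = 11, y = 7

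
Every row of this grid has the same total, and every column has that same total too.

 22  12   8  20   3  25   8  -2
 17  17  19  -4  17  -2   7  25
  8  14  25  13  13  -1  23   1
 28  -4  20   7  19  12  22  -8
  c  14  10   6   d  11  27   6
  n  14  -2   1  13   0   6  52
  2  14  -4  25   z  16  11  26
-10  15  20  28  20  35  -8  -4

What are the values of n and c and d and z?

n = 12, c = 17, d = 5, z = 6

Rows 1 and 2 both sum to 96, so that's the common total.
The known cells in row 6 total 84, leaving 96 − 84 = 12 for the blank.
The known cells in column 1 total 79, leaving 96 − 79 = 17 for the blank.
The known cells in row 5 total 91, leaving 96 − 91 = 5 for the blank.
The known cells in row 7 total 90, leaving 96 − 90 = 6 for the blank.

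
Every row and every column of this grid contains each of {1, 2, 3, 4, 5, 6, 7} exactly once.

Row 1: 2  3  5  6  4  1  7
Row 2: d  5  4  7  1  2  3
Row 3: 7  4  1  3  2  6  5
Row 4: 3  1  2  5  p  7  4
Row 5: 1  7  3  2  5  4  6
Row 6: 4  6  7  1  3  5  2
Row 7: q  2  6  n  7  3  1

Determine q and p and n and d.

At (row 2, col 1): row 2 already has {1, 2, 3, 4, 5, 7}, so the value is 6.
Cell (7,4): column 4 already has {1, 2, 3, 5, 6, 7} → 4.
For row 4, column 5: row 4 already has {1, 2, 3, 4, 5, 7}; that leaves 6.
At (row 7, col 1): row 7 already has {1, 2, 3, 4, 6, 7}, so the value is 5.

q = 5, p = 6, n = 4, d = 6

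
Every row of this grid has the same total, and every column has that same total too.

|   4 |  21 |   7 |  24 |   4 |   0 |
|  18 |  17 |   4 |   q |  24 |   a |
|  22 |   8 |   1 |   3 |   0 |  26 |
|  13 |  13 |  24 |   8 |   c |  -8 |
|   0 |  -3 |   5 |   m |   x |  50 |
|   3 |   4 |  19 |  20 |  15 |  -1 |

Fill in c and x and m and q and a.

c = 10, x = 7, m = 1, q = 4, a = -7

Rows 1 and 3 both sum to 60, so that's the common total.
Row 4 has 13 + 13 + 24 + 8 − 8 = 50; the blank must be 60 − 50 = 10.
Column 5 has 4 + 24 + 0 + 10 + 15 = 53; the blank must be 60 − 53 = 7.
Column 6 has 0 + 26 − 8 + 50 − 1 = 67; the blank must be 60 − 67 = -7.
Row 5 has 0 − 3 + 5 + 7 + 50 = 59; the blank must be 60 − 59 = 1.
Row 2 has 18 + 17 + 4 + 24 − 7 = 56; the blank must be 60 − 56 = 4.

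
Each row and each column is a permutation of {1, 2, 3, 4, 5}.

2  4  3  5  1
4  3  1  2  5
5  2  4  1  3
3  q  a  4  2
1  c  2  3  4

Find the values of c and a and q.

For row 4, column 3: column 3 already has {1, 2, 3, 4}; that leaves 5.
For row 4, column 2: row 4 already has {2, 3, 4, 5}; that leaves 1.
For row 5, column 2: row 5 already has {1, 2, 3, 4}; that leaves 5.

c = 5, a = 5, q = 1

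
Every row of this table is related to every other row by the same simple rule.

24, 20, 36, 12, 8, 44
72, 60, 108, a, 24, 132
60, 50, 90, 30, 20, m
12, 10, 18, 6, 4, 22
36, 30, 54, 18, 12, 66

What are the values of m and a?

Each row is a constant multiple of every other row — this is a multiplication table with the headers hidden.
Row 3 is 60/24 = 5/2 times row 1, so its entry in column 6 is 44 × 5/2 = 110.
Row 2 is 72/24 = 3/1 times row 1, so its entry in column 4 is 12 × 3/1 = 36.

m = 110, a = 36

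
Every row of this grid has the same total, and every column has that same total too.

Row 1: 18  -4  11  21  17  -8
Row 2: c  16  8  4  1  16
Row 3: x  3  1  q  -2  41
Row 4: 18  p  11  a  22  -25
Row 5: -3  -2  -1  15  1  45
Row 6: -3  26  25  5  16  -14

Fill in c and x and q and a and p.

Rows 1 and 5 both sum to 55, so that's the common total.
Column 2 has -4 + 16 + 3 − 2 + 26 = 39; the blank must be 55 − 39 = 16.
Row 4 has 18 + 16 + 11 + 22 − 25 = 42; the blank must be 55 − 42 = 13.
Column 4 has 21 + 4 + 13 + 15 + 5 = 58; the blank must be 55 − 58 = -3.
Row 3 has 3 + 1 − 3 − 2 + 41 = 40; the blank must be 55 − 40 = 15.
Row 2 has 16 + 8 + 4 + 1 + 16 = 45; the blank must be 55 − 45 = 10.

c = 10, x = 15, q = -3, a = 13, p = 16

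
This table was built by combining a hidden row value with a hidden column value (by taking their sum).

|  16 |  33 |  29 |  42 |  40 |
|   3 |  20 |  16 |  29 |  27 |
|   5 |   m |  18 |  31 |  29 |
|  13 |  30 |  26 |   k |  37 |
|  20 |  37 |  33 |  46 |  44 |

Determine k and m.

The difference between any two rows is the same in every column — this is an addition table with the headers hidden.
Row 4 minus row 1 is 13 − 16 = -3, so its entry in column 4 is 42 + (-3) = 39.
Row 3 minus row 1 is 5 − 16 = -11, so its entry in column 2 is 33 + (-11) = 22.

k = 39, m = 22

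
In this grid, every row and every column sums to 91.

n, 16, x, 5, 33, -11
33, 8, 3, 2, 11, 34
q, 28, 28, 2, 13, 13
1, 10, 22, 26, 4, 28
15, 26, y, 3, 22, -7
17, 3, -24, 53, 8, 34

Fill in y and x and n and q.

y = 32, x = 30, n = 18, q = 7

Row 3: 28 + 28 + 2 + 13 + 13 = 84, so its missing entry is 91 − 84 = 7.
Row 5: 15 + 26 + 3 + 22 − 7 = 59, so its missing entry is 91 − 59 = 32.
Column 3: 3 + 28 + 22 + 32 − 24 = 61, so its missing entry is 91 − 61 = 30.
Row 1: 16 + 30 + 5 + 33 − 11 = 73, so its missing entry is 91 − 73 = 18.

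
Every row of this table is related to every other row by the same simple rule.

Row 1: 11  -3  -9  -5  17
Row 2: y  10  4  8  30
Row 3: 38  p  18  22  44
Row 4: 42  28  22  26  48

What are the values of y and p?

The difference between any two rows is the same in every column — this is an addition table with the headers hidden.
Row 2 minus row 1 is 8 − (-5) = 13, so its entry in column 1 is 11 + 13 = 24.
Row 3 minus row 1 is 22 − (-5) = 27, so its entry in column 2 is -3 + 27 = 24.

y = 24, p = 24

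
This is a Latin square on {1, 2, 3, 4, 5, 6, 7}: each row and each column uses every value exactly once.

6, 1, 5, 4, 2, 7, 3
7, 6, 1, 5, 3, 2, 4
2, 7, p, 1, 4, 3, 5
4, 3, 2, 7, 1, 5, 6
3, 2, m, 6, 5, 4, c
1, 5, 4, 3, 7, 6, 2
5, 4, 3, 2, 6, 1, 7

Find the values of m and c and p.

m = 7, c = 1, p = 6

Cell (5,7): column 7 already has {2, 3, 4, 5, 6, 7} → 1.
Cell (5,3): row 5 already has {1, 2, 3, 4, 5, 6} → 7.
For row 3, column 3: row 3 already has {1, 2, 3, 4, 5, 7}; that leaves 6.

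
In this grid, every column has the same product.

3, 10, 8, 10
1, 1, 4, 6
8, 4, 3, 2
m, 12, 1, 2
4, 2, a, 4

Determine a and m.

a = 10, m = 10

Columns 2 and 4 each multiply to 960, so every column has product 960.
Column 3: 8×4×3×1 = 96, so the missing entry is 960 ÷ 96 = 10.
Column 1: 3×1×8×4 = 96, so the missing entry is 960 ÷ 96 = 10.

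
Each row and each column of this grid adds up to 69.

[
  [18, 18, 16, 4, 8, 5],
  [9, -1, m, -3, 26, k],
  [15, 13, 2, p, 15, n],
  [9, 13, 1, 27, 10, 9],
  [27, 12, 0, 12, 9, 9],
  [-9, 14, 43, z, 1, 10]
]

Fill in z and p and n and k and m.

Column 3: 16 + 2 + 1 + 0 + 43 = 62, so its missing entry is 69 − 62 = 7.
Row 2: 9 − 1 + 7 − 3 + 26 = 38, so its missing entry is 69 − 38 = 31.
Row 6: -9 + 14 + 43 + 1 + 10 = 59, so its missing entry is 69 − 59 = 10.
Column 4: 4 − 3 + 27 + 12 + 10 = 50, so its missing entry is 69 − 50 = 19.
Row 3: 15 + 13 + 2 + 19 + 15 = 64, so its missing entry is 69 − 64 = 5.

z = 10, p = 19, n = 5, k = 31, m = 7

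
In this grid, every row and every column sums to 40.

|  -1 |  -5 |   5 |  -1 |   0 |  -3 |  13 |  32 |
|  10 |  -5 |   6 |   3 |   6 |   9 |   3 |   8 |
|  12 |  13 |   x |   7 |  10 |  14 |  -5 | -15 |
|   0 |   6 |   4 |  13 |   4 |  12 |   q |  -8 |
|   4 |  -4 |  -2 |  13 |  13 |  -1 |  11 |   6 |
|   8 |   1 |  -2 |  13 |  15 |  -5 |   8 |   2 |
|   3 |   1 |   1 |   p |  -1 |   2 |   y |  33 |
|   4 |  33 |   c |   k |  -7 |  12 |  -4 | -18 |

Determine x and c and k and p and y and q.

x = 4, c = 24, k = -4, p = -4, y = 5, q = 9

Row 4: 0 + 6 + 4 + 13 + 4 + 12 − 8 = 31, so its missing entry is 40 − 31 = 9.
Row 3: 12 + 13 + 7 + 10 + 14 − 5 − 15 = 36, so its missing entry is 40 − 36 = 4.
Column 3: 5 + 6 + 4 + 4 − 2 − 2 + 1 = 16, so its missing entry is 40 − 16 = 24.
Row 8: 4 + 33 + 24 − 7 + 12 − 4 − 18 = 44, so its missing entry is 40 − 44 = -4.
Column 7: 13 + 3 − 5 + 9 + 11 + 8 − 4 = 35, so its missing entry is 40 − 35 = 5.
Row 7: 3 + 1 + 1 − 1 + 2 + 5 + 33 = 44, so its missing entry is 40 − 44 = -4.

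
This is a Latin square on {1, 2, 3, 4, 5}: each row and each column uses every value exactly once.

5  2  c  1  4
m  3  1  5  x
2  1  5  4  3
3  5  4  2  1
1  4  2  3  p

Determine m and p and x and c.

For row 2, column 1: column 1 already has {1, 2, 3, 5}; that leaves 4.
For row 1, column 3: row 1 already has {1, 2, 4, 5}; that leaves 3.
At (row 5, col 5): row 5 already has {1, 2, 3, 4}, so the value is 5.
At (row 2, col 5): row 2 already has {1, 3, 4, 5}, so the value is 2.

m = 4, p = 5, x = 2, c = 3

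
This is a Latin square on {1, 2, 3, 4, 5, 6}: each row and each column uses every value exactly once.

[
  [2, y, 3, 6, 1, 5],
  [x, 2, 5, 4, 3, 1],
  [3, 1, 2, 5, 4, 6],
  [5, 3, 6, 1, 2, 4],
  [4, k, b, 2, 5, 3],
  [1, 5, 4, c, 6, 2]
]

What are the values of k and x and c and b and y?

k = 6, x = 6, c = 3, b = 1, y = 4

At (row 1, col 2): row 1 already has {1, 2, 3, 5, 6}, so the value is 4.
For row 6, column 4: row 6 already has {1, 2, 4, 5, 6}; that leaves 3.
Cell (5,3): column 3 already has {2, 3, 4, 5, 6} → 1.
Cell (2,1): row 2 already has {1, 2, 3, 4, 5} → 6.
At (row 5, col 2): row 5 already has {1, 2, 3, 4, 5}, so the value is 6.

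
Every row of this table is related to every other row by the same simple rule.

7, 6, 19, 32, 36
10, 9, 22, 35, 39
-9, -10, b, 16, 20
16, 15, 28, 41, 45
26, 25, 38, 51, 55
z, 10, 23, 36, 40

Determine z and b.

z = 11, b = 3

The difference between any two rows is the same in every column — this is an addition table with the headers hidden.
Row 6 minus row 1 is 40 − 36 = 4, so its entry in column 1 is 7 + 4 = 11.
Row 3 minus row 1 is 20 − 36 = -16, so its entry in column 3 is 19 + (-16) = 3.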